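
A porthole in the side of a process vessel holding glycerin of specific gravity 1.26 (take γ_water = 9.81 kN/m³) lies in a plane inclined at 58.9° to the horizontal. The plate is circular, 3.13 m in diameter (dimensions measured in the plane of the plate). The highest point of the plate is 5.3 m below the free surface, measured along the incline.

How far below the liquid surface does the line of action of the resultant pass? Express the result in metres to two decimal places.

h_p = 5.95 m

γ = 1.26 × 9.81 = 12.3606 kN/m³.
Let θ = 58.9° be the plate's angle to the horizontal; measure y along the incline from where the plane meets the free surface. Vertical depth h = y·sinθ with sinθ = 0.856267.
The centroid is at the centre, 1.565 m below the top of the plate, so y_c = 5.3 + 1.565 = 6.865 m and h_c = 6.865 × 0.856267 = 5.87827 m.
A = π(1.565)² = 7.69447 m².
Resultant F = γ·h_c·A = 12.3606 × 5.87827 × 7.69447 = 559.072 kN.
I_c = πr⁴/4 = π × 1.565⁴/4 = 4.71137 m⁴.
Centre of pressure: y_p = y_c + I_c/(y_c·A) = 6.865 + 4.71137/(6.865 × 7.69447) = 6.865 + 0.0891924 = 6.95419 m along the plane.
Vertically, h_p = y_p·sinθ = 6.95419 × 0.856267 = 5.95464 m.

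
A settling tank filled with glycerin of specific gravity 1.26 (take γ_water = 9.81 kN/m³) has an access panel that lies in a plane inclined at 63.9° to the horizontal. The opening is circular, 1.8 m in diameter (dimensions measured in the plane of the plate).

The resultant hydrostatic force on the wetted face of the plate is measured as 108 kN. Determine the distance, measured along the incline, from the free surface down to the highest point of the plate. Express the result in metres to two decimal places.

y_top ≈ 2.92 m

γ = 1.26 × 9.81 = 12.3606 kN/m³.
A = π(0.9)² = 2.54469 m².
From F = γ·h_c·A, the centroid depth is h_c = 108/(12.3606 × 2.54469) = 3.4336 m.
Let θ = 63.9° be the plate's angle to the horizontal; measure y along the incline from where the plane meets the free surface. Vertical depth h = y·sinθ with sinθ = 0.898028.
Along the incline, y_c = h_c/sinθ = 3.4336/0.898028 = 3.82349 m.
The centroid is at the centre, 0.9 m below the top of the plate, so the highest point sits at y_top = 3.82349 − 0.9 = 2.92349 m along the incline.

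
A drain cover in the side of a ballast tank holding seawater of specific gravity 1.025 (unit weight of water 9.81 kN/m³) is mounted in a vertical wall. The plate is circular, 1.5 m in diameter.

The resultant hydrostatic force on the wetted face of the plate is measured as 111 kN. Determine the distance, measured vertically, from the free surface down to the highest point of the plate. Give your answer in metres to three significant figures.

γ = 1.025 × 9.81 = 10.05525 kN/m³.
A = π(0.75)² = 1.76715 m².
From F = γ·h_c·A, the centroid depth is h_c = 111/(10.05525 × 1.76715) = 6.24679 m.
The centroid is at the centre, 0.75 m below the top of the plate, so the highest point sits at h_top = 6.24679 − 0.75 = 5.49679 m below the surface.

d_top ≈ 5.50 m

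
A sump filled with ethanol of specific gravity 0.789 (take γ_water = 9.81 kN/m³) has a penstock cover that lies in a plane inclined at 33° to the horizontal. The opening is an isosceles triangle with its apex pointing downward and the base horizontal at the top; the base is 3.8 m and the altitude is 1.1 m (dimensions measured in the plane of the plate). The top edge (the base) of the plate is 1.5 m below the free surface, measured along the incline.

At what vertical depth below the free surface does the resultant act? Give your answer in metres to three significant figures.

γ = 0.789 × 9.81 = 7.74009 kN/m³.
Let θ = 33° be the plate's angle to the horizontal; measure y along the incline from where the plane meets the free surface. Vertical depth h = y·sinθ with sinθ = 0.544639.
With the apex down, the centroid sits h/3 = 1.1/3 = 0.366667 m below the base (the top edge), so y_c = 1.5 + 0.366667 = 1.86667 m and h_c = 1.86667 × 0.544639 = 1.01666 m.
A = ½ × 3.8 × 1.1 = 2.09 m².
Resultant F = γ·h_c·A = 7.74009 × 1.01666 × 2.09 = 16.4463 kN.
I_c = b·h³/36 = 3.8 × 1.1³/36 = 0.140494 m⁴.
Centre of pressure: y_p = y_c + I_c/(y_c·A) = 1.86667 + 0.140494/(1.86667 × 2.09) = 1.86667 + 0.0360117 = 1.90268 m along the plane.
Vertically, h_p = y_p·sinθ = 1.90268 × 0.544639 = 1.03627 m.

h_p = 1.04 m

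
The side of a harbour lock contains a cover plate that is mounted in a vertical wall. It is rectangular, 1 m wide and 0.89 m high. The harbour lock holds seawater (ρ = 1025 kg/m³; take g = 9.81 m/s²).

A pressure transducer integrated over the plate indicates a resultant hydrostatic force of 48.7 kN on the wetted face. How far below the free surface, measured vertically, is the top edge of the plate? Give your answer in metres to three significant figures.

γ = ρg = 1025 × 9.81 / 1000 = 10.05525 kN/m³.
A = 1 × 0.89 = 0.89 m².
From F = γ·h_c·A, the centroid depth is h_c = 48.7/(10.05525 × 0.89) = 5.44184 m.
The centroid lies 0.89/2 = 0.445 m below the top edge, so the top edge sits at h_top = 5.44184 − 0.445 = 4.99684 m below the surface.

d_top ≈ 5.00 m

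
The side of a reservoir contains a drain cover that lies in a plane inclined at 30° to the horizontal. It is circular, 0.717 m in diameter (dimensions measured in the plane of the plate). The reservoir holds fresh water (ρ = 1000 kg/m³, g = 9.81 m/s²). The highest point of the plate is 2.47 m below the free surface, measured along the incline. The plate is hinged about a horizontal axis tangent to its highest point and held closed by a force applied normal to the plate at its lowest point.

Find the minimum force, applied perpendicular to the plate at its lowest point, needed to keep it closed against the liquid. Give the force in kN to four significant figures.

P ≈ 2.890 kN

γ = ρg = 1000 × 9.81 = 9810 N/m³ = 9.81 kN/m³.
Let θ = 30° be the plate's angle to the horizontal; measure y along the incline from where the plane meets the free surface. Vertical depth h = y·sinθ with sinθ = 0.500000.
The centroid is at the centre, 0.3585 m below the top of the plate, so y_c = 2.47 + 0.3585 = 2.8285 m and h_c = 2.8285 × 0.500000 = 1.41425 m.
A = π(0.3585)² = 0.403765 m².
Resultant F = γ·h_c·A = 9.81 × 1.41425 × 0.403765 = 5.60175 kN.
I_c = πr⁴/4 = π × 0.3585⁴/4 = 0.0129732 m⁴.
Centre of pressure: y_p = y_c + I_c/(y_c·A) = 2.8285 + 0.0129732/(2.8285 × 0.403765) = 2.8285 + 0.0113596 = 2.83986 m along the plane.
The resultant acts 0.3585 + 0.0113596 = 0.36986 m (along the plate) below the hinge at the top edge, so the moment about the hinge is M = F × 0.36986 = 5.60175 × 0.36986 = 2.07186 kN·m.
A normal force at the bottom, 0.717 m from the hinge, must supply this moment: P = 2.07186/0.717 = 2.88962 kN.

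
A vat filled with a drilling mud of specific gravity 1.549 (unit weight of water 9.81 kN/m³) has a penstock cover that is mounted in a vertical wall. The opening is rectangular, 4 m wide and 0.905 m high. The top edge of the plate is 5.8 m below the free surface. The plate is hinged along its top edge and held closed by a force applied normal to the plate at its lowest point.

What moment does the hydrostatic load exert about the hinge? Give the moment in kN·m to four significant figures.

γ = 1.549 × 9.81 = 15.19569 kN/m³.
The centroid lies 0.905/2 = 0.4525 m below the top edge, so the centroid depth is h_c = 5.8 + 0.4525 = 6.2525 m.
A = 4 × 0.905 = 3.62 m².
Resultant F = γ·h_c·A = 15.19569 × 6.2525 × 3.62 = 343.94 kN.
I_c = b·h³/12 = 4 × 0.905³/12 = 0.247073 m⁴.
Centre of pressure: y_p = y_c + I_c/(y_c·A) = 6.2525 + 0.247073/(6.2525 × 3.62) = 6.2525 + 0.010916 = 6.26342 m along the plane.
The resultant acts 0.4525 + 0.010916 = 0.463416 m (along the plate) below the hinge at the top edge, so the moment about the hinge is M = F × 0.463416 = 343.94 × 0.463416 = 159.387 kN·m.

M ≈ 159.4 kN·m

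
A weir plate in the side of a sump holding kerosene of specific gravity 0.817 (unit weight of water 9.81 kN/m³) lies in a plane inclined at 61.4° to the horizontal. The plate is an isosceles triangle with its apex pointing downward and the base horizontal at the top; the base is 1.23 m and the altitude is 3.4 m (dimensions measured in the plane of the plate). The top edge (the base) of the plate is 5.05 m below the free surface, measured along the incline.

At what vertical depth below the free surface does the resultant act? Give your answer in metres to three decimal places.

γ = 0.817 × 9.81 = 8.01477 kN/m³.
Let θ = 61.4° be the plate's angle to the horizontal; measure y along the incline from where the plane meets the free surface. Vertical depth h = y·sinθ with sinθ = 0.877983.
With the apex down, the centroid sits h/3 = 3.4/3 = 1.13333 m below the base (the top edge), so y_c = 5.05 + 1.13333 = 6.18333 m and h_c = 6.18333 × 0.877983 = 5.42886 m.
A = ½ × 1.23 × 3.4 = 2.091 m².
Resultant F = γ·h_c·A = 8.01477 × 5.42886 × 2.091 = 90.9816 kN.
I_c = b·h³/36 = 1.23 × 3.4³/36 = 1.34289 m⁴.
Centre of pressure: y_p = y_c + I_c/(y_c·A) = 6.18333 + 1.34289/(6.18333 × 2.091) = 6.18333 + 0.103864 = 6.28719 m along the plane.
Vertically, h_p = y_p·sinθ = 6.28719 × 0.877983 = 5.52005 m.

h_p = 5.520 m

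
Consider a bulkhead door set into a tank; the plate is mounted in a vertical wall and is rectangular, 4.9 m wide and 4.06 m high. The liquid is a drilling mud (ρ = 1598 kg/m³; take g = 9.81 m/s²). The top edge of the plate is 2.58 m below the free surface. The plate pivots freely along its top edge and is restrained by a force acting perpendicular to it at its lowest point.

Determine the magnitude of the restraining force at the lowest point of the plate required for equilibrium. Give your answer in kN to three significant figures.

P ≈ 824 kN

γ = ρg = 1598 × 9.81 / 1000 = 15.67638 kN/m³.
The centroid lies 4.06/2 = 2.03 m below the top edge, so the centroid depth is h_c = 2.58 + 2.03 = 4.61 m.
A = 4.9 × 4.06 = 19.894 m².
Resultant F = γ·h_c·A = 15.67638 × 4.61 × 19.894 = 1437.7 kN.
I_c = b·h³/12 = 4.9 × 4.06³/12 = 27.3271 m⁴.
Centre of pressure: y_p = y_c + I_c/(y_c·A) = 4.61 + 27.3271/(4.61 × 19.894) = 4.61 + 0.297969 = 4.90797 m along the plane.
The resultant acts 2.03 + 0.297969 = 2.32797 m (along the plate) below the hinge at the top edge, so the moment about the hinge is M = F × 2.32797 = 1437.7 × 2.32797 = 3346.92 kN·m.
A normal force at the bottom, 4.06 m from the hinge, must supply this moment: P = 3346.92/4.06 = 824.365 kN.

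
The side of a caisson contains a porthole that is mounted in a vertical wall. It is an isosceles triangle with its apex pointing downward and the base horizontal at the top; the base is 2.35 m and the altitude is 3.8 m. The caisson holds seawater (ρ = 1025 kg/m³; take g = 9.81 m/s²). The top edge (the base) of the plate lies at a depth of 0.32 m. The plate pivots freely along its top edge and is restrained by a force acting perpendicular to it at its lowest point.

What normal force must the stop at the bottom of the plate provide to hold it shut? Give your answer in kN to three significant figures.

P ≈ 33.2 kN

γ = ρg = 1025 × 9.81 / 1000 = 10.05525 kN/m³.
With the apex down, the centroid sits h/3 = 3.8/3 = 1.26667 m below the base (the top edge), so the centroid depth is h_c = 0.32 + 1.26667 = 1.58667 m.
A = ½ × 2.35 × 3.8 = 4.465 m².
Resultant F = γ·h_c·A = 10.05525 × 1.58667 × 4.465 = 71.2362 kN.
I_c = b·h³/36 = 2.35 × 3.8³/36 = 3.58192 m⁴.
Centre of pressure: y_p = y_c + I_c/(y_c·A) = 1.58667 + 3.58192/(1.58667 × 4.465) = 1.58667 + 0.505601 = 2.09227 m along the plane.
The resultant acts 1.26667 + 0.505601 = 1.77227 m (along the plate) below the hinge at the top edge, so the moment about the hinge is M = F × 1.77227 = 71.2362 × 1.77227 = 126.25 kN·m.
A normal force at the bottom, 3.8 m from the hinge, must supply this moment: P = 126.25/3.8 = 33.2237 kN.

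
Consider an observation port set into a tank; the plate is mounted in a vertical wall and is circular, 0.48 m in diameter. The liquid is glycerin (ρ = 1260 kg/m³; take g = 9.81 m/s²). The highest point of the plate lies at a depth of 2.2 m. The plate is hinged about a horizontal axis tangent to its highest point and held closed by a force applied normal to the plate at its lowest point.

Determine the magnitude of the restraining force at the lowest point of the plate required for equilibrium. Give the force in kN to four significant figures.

P ≈ 2.796 kN

γ = ρg = 1260 × 9.81 / 1000 = 12.3606 kN/m³.
The centroid is at the centre, 0.24 m below the top of the plate, so the centroid depth is h_c = 2.2 + 0.24 = 2.44 m.
A = π(0.24)² = 0.180956 m².
Resultant F = γ·h_c·A = 12.3606 × 2.44 × 0.180956 = 5.45761 kN.
I_c = πr⁴/4 = π × 0.24⁴/4 = 0.00260576 m⁴.
Centre of pressure: y_p = y_c + I_c/(y_c·A) = 2.44 + 0.00260576/(2.44 × 0.180956) = 2.44 + 0.00590162 = 2.4459 m along the plane.
The resultant acts 0.24 + 0.00590162 = 0.245902 m (along the plate) below the hinge at the top edge, so the moment about the hinge is M = F × 0.245902 = 5.45761 × 0.245902 = 1.34204 kN·m.
A normal force at the bottom, 0.48 m from the hinge, must supply this moment: P = 1.34204/0.48 = 2.79592 kN.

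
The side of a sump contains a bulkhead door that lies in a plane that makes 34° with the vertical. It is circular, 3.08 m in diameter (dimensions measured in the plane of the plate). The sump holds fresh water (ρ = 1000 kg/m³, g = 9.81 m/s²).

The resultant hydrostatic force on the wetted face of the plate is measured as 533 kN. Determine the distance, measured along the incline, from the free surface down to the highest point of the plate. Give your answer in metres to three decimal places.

γ = ρg = 1000 × 9.81 = 9810 N/m³ = 9.81 kN/m³.
A = π(1.54)² = 7.4506 m².
From F = γ·h_c·A, the centroid depth is h_c = 533/(9.81 × 7.4506) = 7.29234 m.
The plate makes 34° with the vertical, i.e. θ = 90° − 34° = 56° to the horizontal. Measuring y along the incline from the free-surface line, vertical depth h = y·sinθ with sinθ = 0.829038.
Along the incline, y_c = h_c/sinθ = 7.29234/0.829038 = 8.79615 m.
The centroid is at the centre, 1.54 m below the top of the plate, so the highest point sits at y_top = 8.79615 − 1.54 = 7.25615 m along the incline.

y_top ≈ 7.256 m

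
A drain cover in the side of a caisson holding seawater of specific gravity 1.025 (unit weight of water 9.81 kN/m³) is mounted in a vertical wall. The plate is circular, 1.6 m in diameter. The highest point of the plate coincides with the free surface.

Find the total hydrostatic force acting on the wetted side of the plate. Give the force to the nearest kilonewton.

F ≈ 16 kN

γ = 1.025 × 9.81 = 10.05525 kN/m³.
The centroid is at the centre, 0.8 m below the top of the plate, so the centroid depth is h_c = 0.8 m.
A = π(0.8)² = 2.01062 m².
Resultant F = γ·h_c·A = 10.05525 × 0.8 × 2.01062 = 16.1738 kN.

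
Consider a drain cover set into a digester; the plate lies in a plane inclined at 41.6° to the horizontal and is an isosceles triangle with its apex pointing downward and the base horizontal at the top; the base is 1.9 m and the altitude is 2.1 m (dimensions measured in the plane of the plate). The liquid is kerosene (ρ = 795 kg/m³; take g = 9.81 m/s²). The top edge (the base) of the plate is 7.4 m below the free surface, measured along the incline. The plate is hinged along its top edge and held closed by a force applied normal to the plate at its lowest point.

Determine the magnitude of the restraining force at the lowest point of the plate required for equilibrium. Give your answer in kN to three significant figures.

P ≈ 29.1 kN

γ = ρg = 795 × 9.81 / 1000 = 7.79895 kN/m³.
Let θ = 41.6° be the plate's angle to the horizontal; measure y along the incline from where the plane meets the free surface. Vertical depth h = y·sinθ with sinθ = 0.663926.
With the apex down, the centroid sits h/3 = 2.1/3 = 0.7 m below the base (the top edge), so y_c = 7.4 + 0.7 = 8.1 m and h_c = 8.1 × 0.663926 = 5.3778 m.
A = ½ × 1.9 × 2.1 = 1.995 m².
Resultant F = γ·h_c·A = 7.79895 × 5.3778 × 1.995 = 83.6727 kN.
I_c = b·h³/36 = 1.9 × 2.1³/36 = 0.488775 m⁴.
Centre of pressure: y_p = y_c + I_c/(y_c·A) = 8.1 + 0.488775/(8.1 × 1.995) = 8.1 + 0.0302469 = 8.13025 m along the plane.
The resultant acts 0.7 + 0.0302469 = 0.730247 m (along the plate) below the hinge at the top edge, so the moment about the hinge is M = F × 0.730247 = 83.6727 × 0.730247 = 61.1017 kN·m.
A normal force at the bottom, 2.1 m from the hinge, must supply this moment: P = 61.1017/2.1 = 29.096 kN.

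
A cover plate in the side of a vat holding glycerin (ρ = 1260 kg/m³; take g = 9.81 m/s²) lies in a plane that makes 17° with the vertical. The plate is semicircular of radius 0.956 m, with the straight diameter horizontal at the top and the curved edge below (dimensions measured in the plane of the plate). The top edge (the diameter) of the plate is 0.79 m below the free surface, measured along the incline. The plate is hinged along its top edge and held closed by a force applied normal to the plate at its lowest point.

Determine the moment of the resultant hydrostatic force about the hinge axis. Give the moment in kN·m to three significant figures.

γ = ρg = 1260 × 9.81 / 1000 = 12.3606 kN/m³.
The plate makes 17° with the vertical, i.e. θ = 90° − 17° = 73° to the horizontal. Measuring y along the incline from the free-surface line, vertical depth h = y·sinθ with sinθ = 0.956305.
The centroid of a semicircle lies 4r/(3π) = 0.405739 m from the diameter, here below the top edge, so y_c = 0.79 + 0.405739 = 1.19574 m and h_c = 1.19574 × 0.956305 = 1.14349 m.
A = πr²/2 = π × 0.956²/2 = 1.43561 m².
Resultant F = γ·h_c·A = 12.3606 × 1.14349 × 1.43561 = 20.2912 kN.
I_c = (π/8 − 8/(9π))·r⁴ = 0.109757 × 0.956⁴ = 0.0916777 m⁴.
Centre of pressure: y_p = y_c + I_c/(y_c·A) = 1.19574 + 0.0916777/(1.19574 × 1.43561) = 1.19574 + 0.0534061 = 1.24915 m along the plane.
The resultant acts 0.405739 + 0.0534061 = 0.459145 m (along the plate) below the hinge at the top edge, so the moment about the hinge is M = F × 0.459145 = 20.2912 × 0.459145 = 9.3166 kN·m.

M ≈ 9.32 kN·m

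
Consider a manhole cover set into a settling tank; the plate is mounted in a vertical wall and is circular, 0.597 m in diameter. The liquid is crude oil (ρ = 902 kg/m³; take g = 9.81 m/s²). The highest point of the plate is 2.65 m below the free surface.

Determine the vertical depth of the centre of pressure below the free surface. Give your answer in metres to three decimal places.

γ = ρg = 902 × 9.81 / 1000 = 8.84862 kN/m³.
The centroid is at the centre, 0.2985 m below the top of the plate, so the centroid depth is h_c = 2.65 + 0.2985 = 2.9485 m.
A = π(0.2985)² = 0.279923 m².
Resultant F = γ·h_c·A = 8.84862 × 2.9485 × 0.279923 = 7.30323 kN.
I_c = πr⁴/4 = π × 0.2985⁴/4 = 0.00623544 m⁴.
Centre of pressure: y_p = y_c + I_c/(y_c·A) = 2.9485 + 0.00623544/(2.9485 × 0.279923) = 2.9485 + 0.00755488 = 2.95605 m along the plane.

h_p = 2.956 m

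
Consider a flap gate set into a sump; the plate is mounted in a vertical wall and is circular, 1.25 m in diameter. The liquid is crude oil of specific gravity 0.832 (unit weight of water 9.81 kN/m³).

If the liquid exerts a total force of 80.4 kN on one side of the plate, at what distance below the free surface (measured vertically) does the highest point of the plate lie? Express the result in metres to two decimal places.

γ = 0.832 × 9.81 = 8.16192 kN/m³.
A = π(0.625)² = 1.22718 m².
From F = γ·h_c·A, the centroid depth is h_c = 80.4/(8.16192 × 1.22718) = 8.02704 m.
The centroid is at the centre, 0.625 m below the top of the plate, so the highest point sits at h_top = 8.02704 − 0.625 = 7.40204 m below the surface.

d_top ≈ 7.40 m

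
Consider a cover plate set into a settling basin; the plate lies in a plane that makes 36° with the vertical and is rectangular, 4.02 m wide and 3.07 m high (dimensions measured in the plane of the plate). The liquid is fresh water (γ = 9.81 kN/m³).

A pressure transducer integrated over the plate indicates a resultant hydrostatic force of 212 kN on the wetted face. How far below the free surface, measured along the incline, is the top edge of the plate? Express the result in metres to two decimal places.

y_top ≈ 0.63 m

γ = 9.81 kN/m³.
A = 4.02 × 3.07 = 12.3414 m².
From F = γ·h_c·A, the centroid depth is h_c = 212/(9.81 × 12.3414) = 1.75107 m.
The plate makes 36° with the vertical, i.e. θ = 90° − 36° = 54° to the horizontal. Measuring y along the incline from the free-surface line, vertical depth h = y·sinθ with sinθ = 0.809017.
Along the incline, y_c = h_c/sinθ = 1.75107/0.809017 = 2.16444 m.
The centroid lies 3.07/2 = 1.535 m below the top edge, so the top edge sits at y_top = 2.16444 − 1.535 = 0.62944 m along the incline.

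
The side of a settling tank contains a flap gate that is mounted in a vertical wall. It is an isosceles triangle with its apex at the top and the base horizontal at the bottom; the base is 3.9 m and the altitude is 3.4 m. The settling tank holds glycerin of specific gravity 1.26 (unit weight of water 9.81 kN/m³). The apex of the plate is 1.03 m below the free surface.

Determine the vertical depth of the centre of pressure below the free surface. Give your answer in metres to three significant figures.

h_p = 3.49 m

γ = 1.26 × 9.81 = 12.3606 kN/m³.
With the apex up, the centroid sits 2h/3 = 2 × 3.4/3 = 2.26667 m below the apex, so the centroid depth is h_c = 1.03 + 2.26667 = 3.29667 m.
A = ½ × 3.9 × 3.4 = 6.63 m².
Resultant F = γ·h_c·A = 12.3606 × 3.29667 × 6.63 = 270.165 kN.
I_c = b·h³/36 = 3.9 × 3.4³/36 = 4.25793 m⁴.
Centre of pressure: y_p = y_c + I_c/(y_c·A) = 3.29667 + 4.25793/(3.29667 × 6.63) = 3.29667 + 0.194809 = 3.49148 m along the plane.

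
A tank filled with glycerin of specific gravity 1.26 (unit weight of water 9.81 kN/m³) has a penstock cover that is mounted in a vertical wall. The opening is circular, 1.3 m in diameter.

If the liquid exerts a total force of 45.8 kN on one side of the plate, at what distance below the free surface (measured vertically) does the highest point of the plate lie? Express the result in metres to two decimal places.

d_top ≈ 2.14 m

γ = 1.26 × 9.81 = 12.3606 kN/m³.
A = π(0.65)² = 1.32732 m².
From F = γ·h_c·A, the centroid depth is h_c = 45.8/(12.3606 × 1.32732) = 2.79158 m.
The centroid is at the centre, 0.65 m below the top of the plate, so the highest point sits at h_top = 2.79158 − 0.65 = 2.14158 m below the surface.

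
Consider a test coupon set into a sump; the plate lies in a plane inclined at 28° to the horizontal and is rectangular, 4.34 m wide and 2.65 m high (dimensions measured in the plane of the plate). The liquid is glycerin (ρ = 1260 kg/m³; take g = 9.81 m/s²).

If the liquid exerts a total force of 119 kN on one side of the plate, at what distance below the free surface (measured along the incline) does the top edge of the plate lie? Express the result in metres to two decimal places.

γ = ρg = 1260 × 9.81 / 1000 = 12.3606 kN/m³.
A = 4.34 × 2.65 = 11.501 m².
From F = γ·h_c·A, the centroid depth is h_c = 119/(12.3606 × 11.501) = 0.837089 m.
Let θ = 28° be the plate's angle to the horizontal; measure y along the incline from where the plane meets the free surface. Vertical depth h = y·sinθ with sinθ = 0.469472.
Along the incline, y_c = h_c/sinθ = 0.837089/0.469472 = 1.78304 m.
The centroid lies 2.65/2 = 1.325 m below the top edge, so the top edge sits at y_top = 1.78304 − 1.325 = 0.45804 m along the incline.

y_top ≈ 0.46 m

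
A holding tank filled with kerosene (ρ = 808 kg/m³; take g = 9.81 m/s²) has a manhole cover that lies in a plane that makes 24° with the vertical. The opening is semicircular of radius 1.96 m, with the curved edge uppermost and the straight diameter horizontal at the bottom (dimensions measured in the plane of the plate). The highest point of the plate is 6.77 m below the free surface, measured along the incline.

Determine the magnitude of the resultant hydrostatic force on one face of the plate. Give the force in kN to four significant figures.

γ = ρg = 808 × 9.81 / 1000 = 7.92648 kN/m³.
The plate makes 24° with the vertical, i.e. θ = 90° − 24° = 66° to the horizontal. Measuring y along the incline from the free-surface line, vertical depth h = y·sinθ with sinθ = 0.913545.
The centroid lies 4r/(3π) = 0.83185 m above the diameter, so r − 4r/(3π) = 1.96 − 0.83185 = 1.12815 m below the topmost point, so y_c = 6.77 + 1.12815 = 7.89815 m and h_c = 7.89815 × 0.913545 = 7.21532 m.
A = πr²/2 = π × 1.96²/2 = 6.03437 m².
Resultant F = γ·h_c·A = 7.92648 × 7.21532 × 6.03437 = 345.118 kN.

F ≈ 345.1 kN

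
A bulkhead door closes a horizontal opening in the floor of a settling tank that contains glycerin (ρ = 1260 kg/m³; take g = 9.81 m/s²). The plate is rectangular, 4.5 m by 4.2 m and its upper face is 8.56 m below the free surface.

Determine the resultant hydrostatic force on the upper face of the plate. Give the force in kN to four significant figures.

γ = ρg = 1260 × 9.81 / 1000 = 12.3606 kN/m³.
The plate is horizontal, so pressure is uniform at p = γ·h = 12.3606 × 8.56 = 105.807 kN/m².
A = 4.5 × 4.2 = 18.9 m².
F = p·A = 105.807 × 18.9 = 1999.75 kN.

F ≈ 2000 kN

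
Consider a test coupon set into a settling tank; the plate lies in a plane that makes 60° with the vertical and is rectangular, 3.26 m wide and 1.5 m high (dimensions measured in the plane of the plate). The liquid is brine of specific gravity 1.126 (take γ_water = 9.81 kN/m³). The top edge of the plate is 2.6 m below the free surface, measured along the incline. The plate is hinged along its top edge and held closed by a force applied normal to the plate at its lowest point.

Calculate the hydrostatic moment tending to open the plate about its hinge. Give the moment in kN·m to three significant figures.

γ = 1.126 × 9.81 = 11.04606 kN/m³.
The plate makes 60° with the vertical, i.e. θ = 90° − 60° = 30° to the horizontal. Measuring y along the incline from the free-surface line, vertical depth h = y·sinθ with sinθ = 0.500000.
The centroid lies 1.5/2 = 0.75 m below the top edge, so y_c = 2.6 + 0.75 = 3.35 m and h_c = 3.35 × 0.500000 = 1.675 m.
A = 3.26 × 1.5 = 4.89 m².
Resultant F = γ·h_c·A = 11.04606 × 1.675 × 4.89 = 90.4755 kN.
I_c = b·h³/12 = 3.26 × 1.5³/12 = 0.916875 m⁴.
Centre of pressure: y_p = y_c + I_c/(y_c·A) = 3.35 + 0.916875/(3.35 × 4.89) = 3.35 + 0.0559701 = 3.40597 m along the plane.
The resultant acts 0.75 + 0.0559701 = 0.80597 m (along the plate) below the hinge at the top edge, so the moment about the hinge is M = F × 0.80597 = 90.4755 × 0.80597 = 72.9205 kN·m.

M ≈ 72.9 kN·m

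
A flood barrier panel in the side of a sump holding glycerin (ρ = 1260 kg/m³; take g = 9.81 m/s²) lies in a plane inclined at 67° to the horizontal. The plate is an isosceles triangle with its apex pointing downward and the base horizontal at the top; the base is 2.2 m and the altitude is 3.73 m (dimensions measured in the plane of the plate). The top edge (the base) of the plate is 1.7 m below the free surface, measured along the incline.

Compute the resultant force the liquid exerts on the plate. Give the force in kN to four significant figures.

F ≈ 137.4 kN

γ = ρg = 1260 × 9.81 / 1000 = 12.3606 kN/m³.
Let θ = 67° be the plate's angle to the horizontal; measure y along the incline from where the plane meets the free surface. Vertical depth h = y·sinθ with sinθ = 0.920505.
With the apex down, the centroid sits h/3 = 3.73/3 = 1.24333 m below the base (the top edge), so y_c = 1.7 + 1.24333 = 2.94333 m and h_c = 2.94333 × 0.920505 = 2.70935 m.
A = ½ × 2.2 × 3.73 = 4.103 m².
Resultant F = γ·h_c·A = 12.3606 × 2.70935 × 4.103 = 137.406 kN.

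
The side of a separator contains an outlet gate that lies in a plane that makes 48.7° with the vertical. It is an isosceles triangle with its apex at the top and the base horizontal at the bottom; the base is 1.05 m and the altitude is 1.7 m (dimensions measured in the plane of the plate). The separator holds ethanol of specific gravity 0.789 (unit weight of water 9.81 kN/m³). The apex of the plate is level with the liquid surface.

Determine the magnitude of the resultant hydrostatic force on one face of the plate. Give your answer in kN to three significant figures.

F ≈ 5.17 kN

γ = 0.789 × 9.81 = 7.74009 kN/m³.
The plate makes 48.7° with the vertical, i.e. θ = 90° − 48.7° = 41.3° to the horizontal. Measuring y along the incline from the free-surface line, vertical depth h = y·sinθ with sinθ = 0.660002.
With the apex up, the centroid sits 2h/3 = 2 × 1.7/3 = 1.13333 m below the apex, so y_c = 1.13333 m and h_c = 1.13333 × 0.660002 = 0.748 m.
A = ½ × 1.05 × 1.7 = 0.8925 m².
Resultant F = γ·h_c·A = 7.74009 × 0.748 × 0.8925 = 5.16721 kN.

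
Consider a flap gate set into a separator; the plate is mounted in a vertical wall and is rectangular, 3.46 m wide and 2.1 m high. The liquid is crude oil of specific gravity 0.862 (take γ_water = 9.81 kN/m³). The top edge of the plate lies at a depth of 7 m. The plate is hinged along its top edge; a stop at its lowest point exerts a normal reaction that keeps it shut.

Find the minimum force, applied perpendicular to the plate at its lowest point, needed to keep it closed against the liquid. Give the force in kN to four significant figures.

γ = 0.862 × 9.81 = 8.45622 kN/m³.
The centroid lies 2.1/2 = 1.05 m below the top edge, so the centroid depth is h_c = 7 + 1.05 = 8.05 m.
A = 3.46 × 2.1 = 7.266 m².
Resultant F = γ·h_c·A = 8.45622 × 8.05 × 7.266 = 494.615 kN.
I_c = b·h³/12 = 3.46 × 2.1³/12 = 2.67026 m⁴.
Centre of pressure: y_p = y_c + I_c/(y_c·A) = 8.05 + 2.67026/(8.05 × 7.266) = 8.05 + 0.0456523 = 8.09565 m along the plane.
The resultant acts 1.05 + 0.0456523 = 1.09565 m (along the plate) below the hinge at the top edge, so the moment about the hinge is M = F × 1.09565 = 494.615 × 1.09565 = 541.925 kN·m.
A normal force at the bottom, 2.1 m from the hinge, must supply this moment: P = 541.925/2.1 = 258.06 kN.

P ≈ 258.1 kN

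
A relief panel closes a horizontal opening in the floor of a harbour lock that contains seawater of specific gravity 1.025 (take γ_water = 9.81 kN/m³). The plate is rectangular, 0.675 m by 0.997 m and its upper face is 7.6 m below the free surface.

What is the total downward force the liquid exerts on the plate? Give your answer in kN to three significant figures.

γ = 1.025 × 9.81 = 10.05525 kN/m³.
The plate is horizontal, so pressure is uniform at p = γ·h = 10.05525 × 7.6 = 76.4199 kN/m².
A = 0.675 × 0.997 = 0.672975 m².
F = p·A = 76.4199 × 0.672975 = 51.4287 kN.

F ≈ 51.4 kN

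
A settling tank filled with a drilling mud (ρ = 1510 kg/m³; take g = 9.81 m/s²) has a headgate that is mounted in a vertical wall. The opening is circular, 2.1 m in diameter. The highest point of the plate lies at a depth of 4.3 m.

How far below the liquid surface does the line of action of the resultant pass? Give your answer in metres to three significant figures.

h_p = 5.40 m

γ = ρg = 1510 × 9.81 / 1000 = 14.8131 kN/m³.
The centroid is at the centre, 1.05 m below the top of the plate, so the centroid depth is h_c = 4.3 + 1.05 = 5.35 m.
A = π(1.05)² = 3.46361 m².
Resultant F = γ·h_c·A = 14.8131 × 5.35 × 3.46361 = 274.491 kN.
I_c = πr⁴/4 = π × 1.05⁴/4 = 0.954656 m⁴.
Centre of pressure: y_p = y_c + I_c/(y_c·A) = 5.35 + 0.954656/(5.35 × 3.46361) = 5.35 + 0.0515186 = 5.40152 m along the plane.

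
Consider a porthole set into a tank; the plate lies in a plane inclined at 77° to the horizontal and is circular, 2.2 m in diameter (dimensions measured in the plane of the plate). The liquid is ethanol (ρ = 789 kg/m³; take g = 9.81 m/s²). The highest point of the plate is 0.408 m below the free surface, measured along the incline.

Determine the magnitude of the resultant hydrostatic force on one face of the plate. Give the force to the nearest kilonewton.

F ≈ 43 kN

γ = ρg = 789 × 9.81 / 1000 = 7.74009 kN/m³.
Let θ = 77° be the plate's angle to the horizontal; measure y along the incline from where the plane meets the free surface. Vertical depth h = y·sinθ with sinθ = 0.974370.
The centroid is at the centre, 1.1 m below the top of the plate, so y_c = 0.408 + 1.1 = 1.508 m and h_c = 1.508 × 0.974370 = 1.46935 m.
A = π(1.1)² = 3.80133 m².
Resultant F = γ·h_c·A = 7.74009 × 1.46935 × 3.80133 = 43.2322 kN.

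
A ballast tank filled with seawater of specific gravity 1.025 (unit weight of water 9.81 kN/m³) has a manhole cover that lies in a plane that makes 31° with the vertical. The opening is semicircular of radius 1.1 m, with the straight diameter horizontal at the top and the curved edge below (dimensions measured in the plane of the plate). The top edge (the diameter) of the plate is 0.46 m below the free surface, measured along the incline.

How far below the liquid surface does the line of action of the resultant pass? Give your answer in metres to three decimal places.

γ = 1.025 × 9.81 = 10.05525 kN/m³.
The plate makes 31° with the vertical, i.e. θ = 90° − 31° = 59° to the horizontal. Measuring y along the incline from the free-surface line, vertical depth h = y·sinθ with sinθ = 0.857167.
The centroid of a semicircle lies 4r/(3π) = 0.466854 m from the diameter, here below the top edge, so y_c = 0.46 + 0.466854 = 0.926854 m and h_c = 0.926854 × 0.857167 = 0.794469 m.
A = πr²/2 = π × 1.1²/2 = 1.90066 m².
Resultant F = γ·h_c·A = 10.05525 × 0.794469 × 1.90066 = 15.1836 kN.
I_c = (π/8 − 8/(9π))·r⁴ = 0.109757 × 1.1⁴ = 0.160695 m⁴.
Centre of pressure: y_p = y_c + I_c/(y_c·A) = 0.926854 + 0.160695/(0.926854 × 1.90066) = 0.926854 + 0.0912193 = 1.01807 m along the plane.
Vertically, h_p = y_p·sinθ = 1.01807 × 0.857167 = 0.872656 m.

h_p = 0.873 m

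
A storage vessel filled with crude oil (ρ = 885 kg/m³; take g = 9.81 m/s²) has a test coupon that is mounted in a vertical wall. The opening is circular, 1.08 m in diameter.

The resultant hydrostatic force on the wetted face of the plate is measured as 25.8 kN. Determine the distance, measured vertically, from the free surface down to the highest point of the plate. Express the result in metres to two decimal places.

γ = ρg = 885 × 9.81 / 1000 = 8.68185 kN/m³.
A = π(0.54)² = 0.916088 m².
From F = γ·h_c·A, the centroid depth is h_c = 25.8/(8.68185 × 0.916088) = 3.24392 m.
The centroid is at the centre, 0.54 m below the top of the plate, so the highest point sits at h_top = 3.24392 − 0.54 = 2.70392 m below the surface.

d_top ≈ 2.70 m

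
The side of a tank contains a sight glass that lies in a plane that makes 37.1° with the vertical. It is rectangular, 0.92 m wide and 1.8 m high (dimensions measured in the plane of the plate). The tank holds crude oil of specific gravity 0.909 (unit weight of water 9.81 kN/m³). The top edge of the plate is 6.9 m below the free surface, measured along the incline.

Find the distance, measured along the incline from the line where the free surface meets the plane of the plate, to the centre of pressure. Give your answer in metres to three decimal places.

y_p = 7.835 m

γ = 0.909 × 9.81 = 8.91729 kN/m³.
The plate makes 37.1° with the vertical, i.e. θ = 90° − 37.1° = 52.9° to the horizontal. Measuring y along the incline from the free-surface line, vertical depth h = y·sinθ with sinθ = 0.797584.
The centroid lies 1.8/2 = 0.9 m below the top edge, so y_c = 6.9 + 0.9 = 7.8 m and h_c = 7.8 × 0.797584 = 6.22116 m.
A = 0.92 × 1.8 = 1.656 m².
Resultant F = γ·h_c·A = 8.91729 × 6.22116 × 1.656 = 91.8681 kN.
I_c = b·h³/12 = 0.92 × 1.8³/12 = 0.44712 m⁴.
Centre of pressure: y_p = y_c + I_c/(y_c·A) = 7.8 + 0.44712/(7.8 × 1.656) = 7.8 + 0.0346154 = 7.83462 m along the plane.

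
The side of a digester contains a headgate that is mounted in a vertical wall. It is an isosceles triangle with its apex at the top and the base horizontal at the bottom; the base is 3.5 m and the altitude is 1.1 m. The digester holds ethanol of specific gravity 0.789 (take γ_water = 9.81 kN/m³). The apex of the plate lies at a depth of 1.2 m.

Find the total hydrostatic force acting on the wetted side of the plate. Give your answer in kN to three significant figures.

F ≈ 28.8 kN

γ = 0.789 × 9.81 = 7.74009 kN/m³.
With the apex up, the centroid sits 2h/3 = 2 × 1.1/3 = 0.733333 m below the apex, so the centroid depth is h_c = 1.2 + 0.733333 = 1.93333 m.
A = ½ × 3.5 × 1.1 = 1.925 m².
Resultant F = γ·h_c·A = 7.74009 × 1.93333 × 1.925 = 28.806 kN.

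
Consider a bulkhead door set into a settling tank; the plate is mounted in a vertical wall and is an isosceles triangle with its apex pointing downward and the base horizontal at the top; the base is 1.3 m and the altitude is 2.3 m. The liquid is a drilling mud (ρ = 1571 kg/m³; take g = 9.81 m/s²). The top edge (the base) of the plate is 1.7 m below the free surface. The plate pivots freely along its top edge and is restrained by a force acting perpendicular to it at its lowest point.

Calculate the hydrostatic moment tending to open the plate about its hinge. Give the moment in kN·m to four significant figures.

M ≈ 50.34 kN·m

γ = ρg = 1571 × 9.81 / 1000 = 15.41151 kN/m³.
With the apex down, the centroid sits h/3 = 2.3/3 = 0.766667 m below the base (the top edge), so the centroid depth is h_c = 1.7 + 0.766667 = 2.46667 m.
A = ½ × 1.3 × 2.3 = 1.495 m².
Resultant F = γ·h_c·A = 15.41151 × 2.46667 × 1.495 = 56.8326 kN.
I_c = b·h³/36 = 1.3 × 2.3³/36 = 0.439364 m⁴.
Centre of pressure: y_p = y_c + I_c/(y_c·A) = 2.46667 + 0.439364/(2.46667 × 1.495) = 2.46667 + 0.119144 = 2.58581 m along the plane.
The resultant acts 0.766667 + 0.119144 = 0.885811 m (along the plate) below the hinge at the top edge, so the moment about the hinge is M = F × 0.885811 = 56.8326 × 0.885811 = 50.3429 kN·m.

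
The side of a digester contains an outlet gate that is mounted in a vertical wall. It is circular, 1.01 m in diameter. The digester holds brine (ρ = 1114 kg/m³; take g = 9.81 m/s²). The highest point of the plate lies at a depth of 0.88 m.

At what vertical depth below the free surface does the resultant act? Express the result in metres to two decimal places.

h_p = 1.43 m

γ = ρg = 1114 × 9.81 / 1000 = 10.92834 kN/m³.
The centroid is at the centre, 0.505 m below the top of the plate, so the centroid depth is h_c = 0.88 + 0.505 = 1.385 m.
A = π(0.505)² = 0.801185 m².
Resultant F = γ·h_c·A = 10.92834 × 1.385 × 0.801185 = 12.1265 kN.
I_c = πr⁴/4 = π × 0.505⁴/4 = 0.0510805 m⁴.
Centre of pressure: y_p = y_c + I_c/(y_c·A) = 1.385 + 0.0510805/(1.385 × 0.801185) = 1.385 + 0.0460333 = 1.43103 m along the plane.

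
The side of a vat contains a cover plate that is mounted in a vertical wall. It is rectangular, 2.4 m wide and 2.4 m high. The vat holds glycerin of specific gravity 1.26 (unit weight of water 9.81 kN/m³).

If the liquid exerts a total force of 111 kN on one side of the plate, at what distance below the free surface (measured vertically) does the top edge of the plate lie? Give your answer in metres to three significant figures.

γ = 1.26 × 9.81 = 12.3606 kN/m³.
A = 2.4 × 2.4 = 5.76 m².
From F = γ·h_c·A, the centroid depth is h_c = 111/(12.3606 × 5.76) = 1.55905 m.
The centroid lies 2.4/2 = 1.2 m below the top edge, so the top edge sits at h_top = 1.55905 − 1.2 = 0.35905 m below the surface.

d_top ≈ 0.359 m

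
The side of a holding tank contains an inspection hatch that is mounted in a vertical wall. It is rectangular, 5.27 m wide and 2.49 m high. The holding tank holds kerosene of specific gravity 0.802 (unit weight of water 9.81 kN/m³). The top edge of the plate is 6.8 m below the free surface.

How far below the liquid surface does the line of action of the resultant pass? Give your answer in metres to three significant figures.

h_p = 8.11 m

γ = 0.802 × 9.81 = 7.86762 kN/m³.
The centroid lies 2.49/2 = 1.245 m below the top edge, so the centroid depth is h_c = 6.8 + 1.245 = 8.045 m.
A = 5.27 × 2.49 = 13.1223 m².
Resultant F = γ·h_c·A = 7.86762 × 8.045 × 13.1223 = 830.576 kN.
I_c = b·h³/12 = 5.27 × 2.49³/12 = 6.77996 m⁴.
Centre of pressure: y_p = y_c + I_c/(y_c·A) = 8.045 + 6.77996/(8.045 × 13.1223) = 8.045 + 0.0642231 = 8.10922 m along the plane.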